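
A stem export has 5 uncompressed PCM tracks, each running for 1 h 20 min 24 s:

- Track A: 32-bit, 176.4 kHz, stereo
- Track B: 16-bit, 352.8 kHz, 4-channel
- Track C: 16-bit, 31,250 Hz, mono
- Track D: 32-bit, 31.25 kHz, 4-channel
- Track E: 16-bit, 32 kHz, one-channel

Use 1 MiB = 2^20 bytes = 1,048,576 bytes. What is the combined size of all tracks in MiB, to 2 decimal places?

22359.01 MiB

1 h 20 min 24 s = 4,824 s.
Track A: 176,400 × 4,824 × 4 × 2 = 6,807,628,800 bytes.
Track B: 352,800 × 4,824 × 2 × 4 = 13,615,257,600 bytes.
Track C: 31,250 × 4,824 × 2 × 1 = 301,500,000 bytes.
Track D: 31,250 × 4,824 × 4 × 4 = 2,412,000,000 bytes.
Track E: 32,000 × 4,824 × 2 × 1 = 308,736,000 bytes.
Total = 23,445,122,400 bytes = 22359.01 MiB.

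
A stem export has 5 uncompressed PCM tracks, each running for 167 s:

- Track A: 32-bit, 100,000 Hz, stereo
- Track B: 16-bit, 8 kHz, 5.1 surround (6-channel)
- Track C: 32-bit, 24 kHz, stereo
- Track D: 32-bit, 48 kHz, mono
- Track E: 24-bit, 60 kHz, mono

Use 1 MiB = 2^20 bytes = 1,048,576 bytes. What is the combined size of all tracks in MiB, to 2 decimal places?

Track A: 100,000 × 167 × 4 × 2 = 133,600,000 bytes.
Track B: 8,000 × 167 × 2 × 6 = 16,032,000 bytes.
Track C: 24,000 × 167 × 4 × 2 = 32,064,000 bytes.
Track D: 48,000 × 167 × 4 × 1 = 32,064,000 bytes.
Track E: 60,000 × 167 × 3 × 1 = 30,060,000 bytes.
Total = 243,820,000 bytes = 232.52 MiB.

232.52 MiB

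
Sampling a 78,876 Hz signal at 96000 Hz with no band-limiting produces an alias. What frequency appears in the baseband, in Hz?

17,124 Hz

Nyquist = 96,000/2 = 48,000 Hz; 78,876 Hz exceeds it.
Alias = |78,876 − 1×96,000| = |78,876 − 96,000| = 17,124 Hz.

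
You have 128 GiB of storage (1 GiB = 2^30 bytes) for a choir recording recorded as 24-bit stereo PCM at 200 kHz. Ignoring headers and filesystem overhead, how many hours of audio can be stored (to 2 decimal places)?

Uncompressed byte rate = 200,000 × 3 × 2 = 1,200,000 bytes/s.
Capacity = 128 × 1,073,741,824 = 137,438,953,472 bytes.
137,438,953,472 / 1,200,000 ≈ 114532.46 s → 31.81 hours.

31.81 hours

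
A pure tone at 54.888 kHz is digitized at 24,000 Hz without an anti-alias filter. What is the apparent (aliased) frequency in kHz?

6.888 kHz

Nyquist = 24,000/2 = 12,000 Hz; 54,888 Hz exceeds it.
Alias = |54,888 − 2×24,000| = |54,888 − 48,000| = 6,888 Hz = 6.888 kHz.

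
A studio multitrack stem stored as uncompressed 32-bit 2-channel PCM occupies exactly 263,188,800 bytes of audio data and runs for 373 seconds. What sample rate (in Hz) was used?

Bytes = sample_rate × seconds × bytes_per_sample × channels.
sample_rate = 263,188,800 / (373 × 4 × 2) = 263,188,800 / 2,984 = 88,200 Hz.

88,200 Hz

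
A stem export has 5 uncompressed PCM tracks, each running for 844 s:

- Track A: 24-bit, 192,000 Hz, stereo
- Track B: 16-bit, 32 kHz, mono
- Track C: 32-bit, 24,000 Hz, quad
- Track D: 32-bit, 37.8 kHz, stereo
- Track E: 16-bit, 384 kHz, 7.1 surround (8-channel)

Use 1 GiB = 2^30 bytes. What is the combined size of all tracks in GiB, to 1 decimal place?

Track A: 192,000 × 844 × 3 × 2 = 972,288,000 bytes.
Track B: 32,000 × 844 × 2 × 1 = 54,016,000 bytes.
Track C: 24,000 × 844 × 4 × 4 = 324,096,000 bytes.
Track D: 37,800 × 844 × 4 × 2 = 255,225,600 bytes.
Track E: 384,000 × 844 × 2 × 8 = 5,185,536,000 bytes.
Total = 6,791,161,600 bytes = 6.3 GiB.

6.3 GiB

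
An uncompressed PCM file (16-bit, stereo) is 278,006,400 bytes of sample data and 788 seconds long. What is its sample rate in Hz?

Bytes = sample_rate × seconds × bytes_per_sample × channels.
sample_rate = 278,006,400 / (788 × 2 × 2) = 278,006,400 / 3,152 = 88,200 Hz.

88,200 Hz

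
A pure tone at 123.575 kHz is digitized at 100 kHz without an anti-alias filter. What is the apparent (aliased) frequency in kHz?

23.575 kHz

Nyquist = 100,000/2 = 50,000 Hz; 123,575 Hz exceeds it.
Alias = |123,575 − 1×100,000| = |123,575 − 100,000| = 23,575 Hz = 23.575 kHz.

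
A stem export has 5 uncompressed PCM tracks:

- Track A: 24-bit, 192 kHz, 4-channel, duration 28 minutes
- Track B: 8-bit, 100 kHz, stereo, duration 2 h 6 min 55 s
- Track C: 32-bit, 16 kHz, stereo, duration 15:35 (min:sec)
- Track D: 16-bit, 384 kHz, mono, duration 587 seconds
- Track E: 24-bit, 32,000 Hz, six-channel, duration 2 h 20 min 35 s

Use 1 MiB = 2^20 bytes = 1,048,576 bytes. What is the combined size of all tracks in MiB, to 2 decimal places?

10321.40 MiB

Track A: 28 minutes = 1,680 s; 192,000 × 1,680 × 3 × 4 = 3,870,720,000 bytes.
Track B: 2 h 6 min 55 s = 7,615 s; 100,000 × 7,615 × 1 × 2 = 1,523,000,000 bytes.
Track C: 15:35 (min:sec) = 935 s; 16,000 × 935 × 4 × 2 = 119,680,000 bytes.
Track D: 384,000 × 587 × 2 × 1 = 450,816,000 bytes.
Track E: 2 h 20 min 35 s = 8,435 s; 32,000 × 8,435 × 3 × 6 = 4,858,560,000 bytes.
Total = 10,822,776,000 bytes = 10321.40 MiB.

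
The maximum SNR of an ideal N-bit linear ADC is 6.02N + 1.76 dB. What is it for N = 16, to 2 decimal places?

98.08 dB

6.02 × 16 + 1.76 = 98.08 dB.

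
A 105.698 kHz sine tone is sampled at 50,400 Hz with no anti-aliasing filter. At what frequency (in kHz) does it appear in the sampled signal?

4.898 kHz

Nyquist = 50,400/2 = 25,200 Hz; 105,698 Hz exceeds it.
Alias = |105,698 − 2×50,400| = |105,698 − 100,800| = 4,898 Hz = 4.898 kHz.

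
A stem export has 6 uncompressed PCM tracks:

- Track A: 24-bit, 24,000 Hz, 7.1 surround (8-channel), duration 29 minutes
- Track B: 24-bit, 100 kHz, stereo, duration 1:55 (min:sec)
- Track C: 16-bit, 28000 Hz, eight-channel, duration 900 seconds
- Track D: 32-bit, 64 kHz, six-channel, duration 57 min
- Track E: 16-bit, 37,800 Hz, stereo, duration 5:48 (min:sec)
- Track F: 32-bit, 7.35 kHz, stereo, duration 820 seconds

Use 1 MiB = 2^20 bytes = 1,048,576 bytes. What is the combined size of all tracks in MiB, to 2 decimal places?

6512.06 MiB

Track A: 29 minutes = 1,740 s; 24,000 × 1,740 × 3 × 8 = 1,002,240,000 bytes.
Track B: 1:55 (min:sec) = 115 s; 100,000 × 115 × 3 × 2 = 69,000,000 bytes.
Track C: 28,000 × 900 × 2 × 8 = 403,200,000 bytes.
Track D: 57 min = 3,420 s; 64,000 × 3,420 × 4 × 6 = 5,253,120,000 bytes.
Track E: 5:48 (min:sec) = 348 s; 37,800 × 348 × 2 × 2 = 52,617,600 bytes.
Track F: 7,350 × 820 × 4 × 2 = 48,216,000 bytes.
Total = 6,828,393,600 bytes = 6512.06 MiB.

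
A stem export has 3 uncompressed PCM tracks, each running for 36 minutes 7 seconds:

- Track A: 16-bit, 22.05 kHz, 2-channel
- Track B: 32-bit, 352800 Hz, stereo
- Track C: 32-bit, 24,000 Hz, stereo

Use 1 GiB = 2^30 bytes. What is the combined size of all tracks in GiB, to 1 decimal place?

36 minutes 7 seconds = 2,167 s.
Track A: 22,050 × 2,167 × 2 × 2 = 191,129,400 bytes.
Track B: 352,800 × 2,167 × 4 × 2 = 6,116,140,800 bytes.
Track C: 24,000 × 2,167 × 4 × 2 = 416,064,000 bytes.
Total = 6,723,334,200 bytes = 6.3 GiB.

6.3 GiB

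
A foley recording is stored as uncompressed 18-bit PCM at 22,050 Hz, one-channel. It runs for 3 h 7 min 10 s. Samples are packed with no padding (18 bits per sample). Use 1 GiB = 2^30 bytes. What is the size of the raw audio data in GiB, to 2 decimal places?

0.52 GiB

Duration = 3 h 7 min 10 s = 11,230 s.
Bits = 22,050 × 11,230 × 18 × 1 = 4,457,187,000 bits = 557,148,375 bytes.
557,148,375 / 1,073,741,824 = 0.52 GiB.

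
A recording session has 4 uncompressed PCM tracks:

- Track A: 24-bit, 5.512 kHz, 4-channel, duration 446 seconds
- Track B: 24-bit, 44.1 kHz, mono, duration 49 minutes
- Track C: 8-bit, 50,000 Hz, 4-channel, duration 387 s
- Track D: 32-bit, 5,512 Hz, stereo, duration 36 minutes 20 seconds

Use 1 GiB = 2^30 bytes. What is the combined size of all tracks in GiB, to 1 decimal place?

Track A: 5,512 × 446 × 3 × 4 = 29,500,224 bytes.
Track B: 49 minutes = 2,940 s; 44,100 × 2,940 × 3 × 1 = 388,962,000 bytes.
Track C: 50,000 × 387 × 1 × 4 = 77,400,000 bytes.
Track D: 36 minutes 20 seconds = 2,180 s; 5,512 × 2,180 × 4 × 2 = 96,129,280 bytes.
Total = 591,991,504 bytes = 0.6 GiB.

0.6 GiB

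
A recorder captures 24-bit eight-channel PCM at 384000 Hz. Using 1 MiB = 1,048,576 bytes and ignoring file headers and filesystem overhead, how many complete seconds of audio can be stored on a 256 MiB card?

Uncompressed byte rate = 384,000 × 3 × 8 = 9,216,000 bytes/s.
Capacity = 256 × 1,048,576 = 268,435,456 bytes.
268,435,456 / 9,216,000 ≈ 29.13 s → 29 seconds.

29 seconds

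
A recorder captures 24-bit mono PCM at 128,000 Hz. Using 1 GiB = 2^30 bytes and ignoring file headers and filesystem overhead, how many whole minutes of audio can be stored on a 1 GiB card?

46 minutes

Uncompressed byte rate = 128,000 × 3 × 1 = 384,000 bytes/s.
Capacity = 1 × 1,073,741,824 = 1,073,741,824 bytes.
1,073,741,824 / 384,000 ≈ 2796.2 s → 46 minutes.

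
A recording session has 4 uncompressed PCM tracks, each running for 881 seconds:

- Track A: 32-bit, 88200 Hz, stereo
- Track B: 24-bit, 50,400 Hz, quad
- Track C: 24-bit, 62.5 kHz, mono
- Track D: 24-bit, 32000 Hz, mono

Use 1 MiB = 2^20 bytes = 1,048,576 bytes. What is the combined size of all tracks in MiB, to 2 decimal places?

Track A: 88,200 × 881 × 4 × 2 = 621,633,600 bytes.
Track B: 50,400 × 881 × 3 × 4 = 532,828,800 bytes.
Track C: 62,500 × 881 × 3 × 1 = 165,187,500 bytes.
Track D: 32,000 × 881 × 3 × 1 = 84,576,000 bytes.
Total = 1,404,225,900 bytes = 1339.17 MiB.

1339.17 MiB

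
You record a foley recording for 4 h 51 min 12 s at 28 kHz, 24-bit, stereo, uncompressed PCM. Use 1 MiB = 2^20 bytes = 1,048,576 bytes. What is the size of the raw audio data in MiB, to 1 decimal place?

2799.3 MiB

Duration = 4 h 51 min 12 s = 17,472 s.
Bytes = 28,000 samples/s × 17,472 s × 3 bytes/sample × 2 ch = 2,935,296,000 bytes.
2,935,296,000 / 1,048,576 = 2799.3 MiB.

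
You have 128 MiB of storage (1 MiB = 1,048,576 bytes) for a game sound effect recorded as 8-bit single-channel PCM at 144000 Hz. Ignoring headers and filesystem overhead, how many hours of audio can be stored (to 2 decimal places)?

Uncompressed byte rate = 144,000 × 1 × 1 = 144,000 bytes/s.
Capacity = 128 × 1,048,576 = 134,217,728 bytes.
134,217,728 / 144,000 ≈ 932.07 s → 0.26 hours.

0.26 hours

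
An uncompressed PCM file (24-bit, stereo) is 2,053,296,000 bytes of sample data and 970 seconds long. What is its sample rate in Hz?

352,800 Hz

Bytes = sample_rate × seconds × bytes_per_sample × channels.
sample_rate = 2,053,296,000 / (970 × 3 × 2) = 2,053,296,000 / 5,820 = 352,800 Hz.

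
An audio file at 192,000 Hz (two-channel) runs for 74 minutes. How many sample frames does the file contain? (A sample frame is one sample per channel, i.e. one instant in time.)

852,480,000 sample frames

74 minutes = 4,440 s.
192,000 samples/s × 4,440 s = 852,480,000 frames.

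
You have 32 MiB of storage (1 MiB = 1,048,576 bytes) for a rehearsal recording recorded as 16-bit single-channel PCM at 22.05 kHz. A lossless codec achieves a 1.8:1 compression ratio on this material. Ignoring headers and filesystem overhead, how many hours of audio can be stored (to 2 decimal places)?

Uncompressed byte rate = 22,050 × 2 × 1 = 44,100 bytes/s.
After 1.8:1 compression, effective rate ≈ 24500 bytes/s.
Capacity = 32 × 1,048,576 = 33,554,432 bytes.
33,554,432 / effective rate ≈ 1369.57 s → 0.38 hours.

0.38 hours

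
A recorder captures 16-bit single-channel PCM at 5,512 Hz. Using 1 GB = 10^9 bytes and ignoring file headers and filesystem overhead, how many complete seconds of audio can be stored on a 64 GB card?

Uncompressed byte rate = 5,512 × 2 × 1 = 11,024 bytes/s.
Capacity = 64 × 1,000,000,000 = 64,000,000,000 bytes.
64,000,000,000 / 11,024 ≈ 5805515.24 s → 5,805,515 seconds.

5,805,515 seconds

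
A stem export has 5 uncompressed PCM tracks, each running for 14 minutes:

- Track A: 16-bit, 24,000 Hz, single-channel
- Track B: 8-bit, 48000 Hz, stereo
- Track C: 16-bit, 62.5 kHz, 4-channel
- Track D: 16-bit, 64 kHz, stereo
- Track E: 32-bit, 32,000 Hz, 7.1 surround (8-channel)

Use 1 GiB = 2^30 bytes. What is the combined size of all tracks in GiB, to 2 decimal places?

1.51 GiB

14 minutes = 840 s.
Track A: 24,000 × 840 × 2 × 1 = 40,320,000 bytes.
Track B: 48,000 × 840 × 1 × 2 = 80,640,000 bytes.
Track C: 62,500 × 840 × 2 × 4 = 420,000,000 bytes.
Track D: 64,000 × 840 × 2 × 2 = 215,040,000 bytes.
Track E: 32,000 × 840 × 4 × 8 = 860,160,000 bytes.
Total = 1,616,160,000 bytes = 1.51 GiB.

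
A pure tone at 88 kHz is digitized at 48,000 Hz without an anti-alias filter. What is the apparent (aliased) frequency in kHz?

Nyquist = 48,000/2 = 24,000 Hz; 88,000 Hz exceeds it.
Alias = |88,000 − 2×48,000| = |88,000 − 96,000| = 8,000 Hz = 8 kHz.

8 kHz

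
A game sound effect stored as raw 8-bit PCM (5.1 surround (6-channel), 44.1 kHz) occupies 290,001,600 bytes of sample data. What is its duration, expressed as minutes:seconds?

18:16

Byte rate = 44,100 × 1 × 6 = 264,600 bytes/s.
Duration = 290,001,600 / 264,600 = 1,096 s.
1,096 s = 18:16.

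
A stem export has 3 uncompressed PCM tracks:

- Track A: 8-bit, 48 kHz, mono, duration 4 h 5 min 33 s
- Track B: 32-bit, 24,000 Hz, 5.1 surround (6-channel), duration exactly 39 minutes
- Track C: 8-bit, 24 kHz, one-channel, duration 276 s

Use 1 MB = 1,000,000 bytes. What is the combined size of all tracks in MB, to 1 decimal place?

2061.6 MB

Track A: 4 h 5 min 33 s = 14,733 s; 48,000 × 14,733 × 1 × 1 = 707,184,000 bytes.
Track B: exactly 39 minutes = 2,340 s; 24,000 × 2,340 × 4 × 6 = 1,347,840,000 bytes.
Track C: 24,000 × 276 × 1 × 1 = 6,624,000 bytes.
Total = 2,061,648,000 bytes = 2061.6 MB.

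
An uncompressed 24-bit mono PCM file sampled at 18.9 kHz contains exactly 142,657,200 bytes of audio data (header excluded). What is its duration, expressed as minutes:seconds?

41:56

Byte rate = 18,900 × 3 × 1 = 56,700 bytes/s.
Duration = 142,657,200 / 56,700 = 2,516 s.
2,516 s = 41:56.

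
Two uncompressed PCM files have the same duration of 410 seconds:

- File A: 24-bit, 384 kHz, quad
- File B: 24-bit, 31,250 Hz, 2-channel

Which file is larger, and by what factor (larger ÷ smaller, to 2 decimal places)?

File A, by a factor of 24.58

File A: 384,000 × 3 × 4 = 4,608,000 bytes/s.
File B: 31,250 × 3 × 2 = 187,500 bytes/s.
File A is larger; ratio = 1,889,280,000 / 76,875,000 = 24.58.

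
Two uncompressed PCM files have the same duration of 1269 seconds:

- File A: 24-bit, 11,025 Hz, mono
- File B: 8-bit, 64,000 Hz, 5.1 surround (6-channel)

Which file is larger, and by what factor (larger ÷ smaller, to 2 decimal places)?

File A: 11,025 × 3 × 1 = 33,075 bytes/s.
File B: 64,000 × 1 × 6 = 384,000 bytes/s.
File B is larger; ratio = 487,296,000 / 41,972,175 = 11.61.

File B, by a factor of 11.61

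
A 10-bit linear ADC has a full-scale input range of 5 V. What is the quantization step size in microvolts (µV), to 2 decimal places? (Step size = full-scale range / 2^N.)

4882.81 µV

5 V / 2^10 = 5 / 1,024 V = 4882.81 µV.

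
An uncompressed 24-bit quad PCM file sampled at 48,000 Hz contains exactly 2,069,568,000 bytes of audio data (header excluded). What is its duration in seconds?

3,593 seconds

Byte rate = 48,000 × 3 × 4 = 576,000 bytes/s.
Duration = 2,069,568,000 / 576,000 = 3,593 s.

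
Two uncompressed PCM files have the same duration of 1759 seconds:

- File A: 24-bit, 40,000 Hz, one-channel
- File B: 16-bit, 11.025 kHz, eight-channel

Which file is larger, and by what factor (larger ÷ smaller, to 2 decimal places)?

File B, by a factor of 1.47

File A: 40,000 × 3 × 1 = 120,000 bytes/s.
File B: 11,025 × 2 × 8 = 176,400 bytes/s.
File B is larger; ratio = 310,287,600 / 211,080,000 = 1.47.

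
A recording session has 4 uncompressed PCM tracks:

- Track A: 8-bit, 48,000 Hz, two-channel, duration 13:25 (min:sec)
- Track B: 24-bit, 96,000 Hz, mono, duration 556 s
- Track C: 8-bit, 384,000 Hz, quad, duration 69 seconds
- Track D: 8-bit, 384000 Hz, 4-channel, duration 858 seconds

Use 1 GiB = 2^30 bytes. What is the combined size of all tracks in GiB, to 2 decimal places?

Track A: 13:25 (min:sec) = 805 s; 48,000 × 805 × 1 × 2 = 77,280,000 bytes.
Track B: 96,000 × 556 × 3 × 1 = 160,128,000 bytes.
Track C: 384,000 × 69 × 1 × 4 = 105,984,000 bytes.
Track D: 384,000 × 858 × 1 × 4 = 1,317,888,000 bytes.
Total = 1,661,280,000 bytes = 1.55 GiB.

1.55 GiB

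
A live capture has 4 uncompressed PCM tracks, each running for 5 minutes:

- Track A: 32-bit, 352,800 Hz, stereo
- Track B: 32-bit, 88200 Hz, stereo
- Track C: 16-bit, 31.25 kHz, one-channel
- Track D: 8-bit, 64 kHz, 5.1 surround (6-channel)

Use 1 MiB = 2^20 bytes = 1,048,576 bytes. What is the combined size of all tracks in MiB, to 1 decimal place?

5 minutes = 300 s.
Track A: 352,800 × 300 × 4 × 2 = 846,720,000 bytes.
Track B: 88,200 × 300 × 4 × 2 = 211,680,000 bytes.
Track C: 31,250 × 300 × 2 × 1 = 18,750,000 bytes.
Track D: 64,000 × 300 × 1 × 6 = 115,200,000 bytes.
Total = 1,192,350,000 bytes = 1137.1 MiB.

1137.1 MiB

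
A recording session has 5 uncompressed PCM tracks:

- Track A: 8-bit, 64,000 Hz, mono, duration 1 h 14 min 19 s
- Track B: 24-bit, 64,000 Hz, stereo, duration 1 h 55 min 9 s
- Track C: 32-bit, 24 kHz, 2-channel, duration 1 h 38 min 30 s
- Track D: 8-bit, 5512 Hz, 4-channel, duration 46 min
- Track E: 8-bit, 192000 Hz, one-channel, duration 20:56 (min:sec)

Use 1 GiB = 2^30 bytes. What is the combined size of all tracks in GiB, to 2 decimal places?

4.07 GiB

Track A: 1 h 14 min 19 s = 4,459 s; 64,000 × 4,459 × 1 × 1 = 285,376,000 bytes.
Track B: 1 h 55 min 9 s = 6,909 s; 64,000 × 6,909 × 3 × 2 = 2,653,056,000 bytes.
Track C: 1 h 38 min 30 s = 5,910 s; 24,000 × 5,910 × 4 × 2 = 1,134,720,000 bytes.
Track D: 46 min = 2,760 s; 5,512 × 2,760 × 1 × 4 = 60,852,480 bytes.
Track E: 20:56 (min:sec) = 1,256 s; 192,000 × 1,256 × 1 × 1 = 241,152,000 bytes.
Total = 4,375,156,480 bytes = 4.07 GiB.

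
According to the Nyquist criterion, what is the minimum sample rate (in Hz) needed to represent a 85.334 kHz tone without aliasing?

170,668 Hz

Minimum sample rate = 2 × 85,334 Hz = 170,668 Hz.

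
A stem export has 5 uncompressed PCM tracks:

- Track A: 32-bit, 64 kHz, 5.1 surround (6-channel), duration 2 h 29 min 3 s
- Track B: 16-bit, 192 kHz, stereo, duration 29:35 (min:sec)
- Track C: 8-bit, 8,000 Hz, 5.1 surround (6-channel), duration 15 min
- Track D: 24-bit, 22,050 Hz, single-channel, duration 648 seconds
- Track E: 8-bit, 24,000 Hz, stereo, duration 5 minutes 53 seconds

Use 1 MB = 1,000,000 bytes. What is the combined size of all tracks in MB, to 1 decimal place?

15202.7 MB

Track A: 2 h 29 min 3 s = 8,943 s; 64,000 × 8,943 × 4 × 6 = 13,736,448,000 bytes.
Track B: 29:35 (min:sec) = 1,775 s; 192,000 × 1,775 × 2 × 2 = 1,363,200,000 bytes.
Track C: 15 min = 900 s; 8,000 × 900 × 1 × 6 = 43,200,000 bytes.
Track D: 22,050 × 648 × 3 × 1 = 42,865,200 bytes.
Track E: 5 minutes 53 seconds = 353 s; 24,000 × 353 × 1 × 2 = 16,944,000 bytes.
Total = 15,202,657,200 bytes = 15202.7 MB.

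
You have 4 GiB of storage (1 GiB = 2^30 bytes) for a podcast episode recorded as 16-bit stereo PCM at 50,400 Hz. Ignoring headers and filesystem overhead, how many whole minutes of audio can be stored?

Uncompressed byte rate = 50,400 × 2 × 2 = 201,600 bytes/s.
Capacity = 4 × 1,073,741,824 = 4,294,967,296 bytes.
4,294,967,296 / 201,600 ≈ 21304.4 s → 355 minutes.

355 minutes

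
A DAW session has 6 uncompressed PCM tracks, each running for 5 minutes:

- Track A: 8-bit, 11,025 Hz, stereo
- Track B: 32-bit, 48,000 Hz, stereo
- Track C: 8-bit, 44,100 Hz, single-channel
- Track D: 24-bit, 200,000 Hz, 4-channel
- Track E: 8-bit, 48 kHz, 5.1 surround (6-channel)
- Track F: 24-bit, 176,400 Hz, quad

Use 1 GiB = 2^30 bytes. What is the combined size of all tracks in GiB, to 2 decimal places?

1.47 GiB

5 minutes = 300 s.
Track A: 11,025 × 300 × 1 × 2 = 6,615,000 bytes.
Track B: 48,000 × 300 × 4 × 2 = 115,200,000 bytes.
Track C: 44,100 × 300 × 1 × 1 = 13,230,000 bytes.
Track D: 200,000 × 300 × 3 × 4 = 720,000,000 bytes.
Track E: 48,000 × 300 × 1 × 6 = 86,400,000 bytes.
Track F: 176,400 × 300 × 3 × 4 = 635,040,000 bytes.
Total = 1,576,485,000 bytes = 1.47 GiB.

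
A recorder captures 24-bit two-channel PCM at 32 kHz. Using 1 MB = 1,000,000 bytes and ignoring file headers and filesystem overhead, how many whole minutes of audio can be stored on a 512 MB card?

Uncompressed byte rate = 32,000 × 3 × 2 = 192,000 bytes/s.
Capacity = 512 × 1,000,000 = 512,000,000 bytes.
512,000,000 / 192,000 ≈ 2666.67 s → 44 minutes.

44 minutes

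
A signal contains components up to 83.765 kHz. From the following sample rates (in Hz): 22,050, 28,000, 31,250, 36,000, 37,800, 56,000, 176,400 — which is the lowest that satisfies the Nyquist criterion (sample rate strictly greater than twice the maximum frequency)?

176,400 Hz

Need sample rate > 2 × 83,765 = 167,530 Hz.
Lowest listed rate above 167,530 Hz is 176,400 Hz.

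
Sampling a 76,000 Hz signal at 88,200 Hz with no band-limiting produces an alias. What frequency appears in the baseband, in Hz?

Nyquist = 88,200/2 = 44,100 Hz; 76,000 Hz exceeds it.
Alias = |76,000 − 1×88,200| = |76,000 − 88,200| = 12,200 Hz.

12,200 Hz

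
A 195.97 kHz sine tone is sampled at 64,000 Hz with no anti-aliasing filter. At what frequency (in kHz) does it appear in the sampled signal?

3.97 kHz

Nyquist = 64,000/2 = 32,000 Hz; 195,970 Hz exceeds it.
Alias = |195,970 − 3×64,000| = |195,970 − 192,000| = 3,970 Hz = 3.97 kHz.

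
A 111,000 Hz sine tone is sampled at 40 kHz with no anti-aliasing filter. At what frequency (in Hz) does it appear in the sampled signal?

Nyquist = 40,000/2 = 20,000 Hz; 111,000 Hz exceeds it.
Alias = |111,000 − 3×40,000| = |111,000 − 120,000| = 9,000 Hz.

9,000 Hz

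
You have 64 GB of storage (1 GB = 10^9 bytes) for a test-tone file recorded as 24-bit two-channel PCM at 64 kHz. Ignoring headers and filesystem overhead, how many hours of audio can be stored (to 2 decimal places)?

Uncompressed byte rate = 64,000 × 3 × 2 = 384,000 bytes/s.
Capacity = 64 × 1,000,000,000 = 64,000,000,000 bytes.
64,000,000,000 / 384,000 ≈ 166666.67 s → 46.30 hours.

46.30 hours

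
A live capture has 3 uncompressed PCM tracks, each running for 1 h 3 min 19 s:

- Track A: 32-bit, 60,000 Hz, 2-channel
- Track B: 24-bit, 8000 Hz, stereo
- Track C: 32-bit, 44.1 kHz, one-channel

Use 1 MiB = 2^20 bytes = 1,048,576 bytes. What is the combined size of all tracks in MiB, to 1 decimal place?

1 h 3 min 19 s = 3,799 s.
Track A: 60,000 × 3,799 × 4 × 2 = 1,823,520,000 bytes.
Track B: 8,000 × 3,799 × 3 × 2 = 182,352,000 bytes.
Track C: 44,100 × 3,799 × 4 × 1 = 670,143,600 bytes.
Total = 2,676,015,600 bytes = 2552.0 MiB.

2552.0 MiB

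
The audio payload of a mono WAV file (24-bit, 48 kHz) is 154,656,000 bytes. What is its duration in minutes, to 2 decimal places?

17.90 minutes

Byte rate = 48,000 × 3 × 1 = 144,000 bytes/s.
Duration = 154,656,000 / 144,000 = 1,074 s.
1,074 s / 60 = 17.90 minutes.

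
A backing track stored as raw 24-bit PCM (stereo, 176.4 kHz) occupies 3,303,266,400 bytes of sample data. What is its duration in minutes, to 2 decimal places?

52.02 minutes

Byte rate = 176,400 × 3 × 2 = 1,058,400 bytes/s.
Duration = 3,303,266,400 / 1,058,400 = 3,121 s.
3,121 s / 60 = 52.02 minutes.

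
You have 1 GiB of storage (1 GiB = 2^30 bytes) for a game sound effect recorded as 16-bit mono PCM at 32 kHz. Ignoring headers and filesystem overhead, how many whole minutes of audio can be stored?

279 minutes

Uncompressed byte rate = 32,000 × 2 × 1 = 64,000 bytes/s.
Capacity = 1 × 1,073,741,824 = 1,073,741,824 bytes.
1,073,741,824 / 64,000 ≈ 16777.22 s → 279 minutes.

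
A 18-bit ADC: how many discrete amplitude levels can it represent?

2^18 = 262,144.

262,144 levels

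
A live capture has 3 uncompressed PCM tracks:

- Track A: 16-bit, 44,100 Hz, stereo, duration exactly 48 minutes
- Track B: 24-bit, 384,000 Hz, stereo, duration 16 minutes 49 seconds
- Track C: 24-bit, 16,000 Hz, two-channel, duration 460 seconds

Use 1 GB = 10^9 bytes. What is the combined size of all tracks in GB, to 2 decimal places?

2.88 GB

Track A: exactly 48 minutes = 2,880 s; 44,100 × 2,880 × 2 × 2 = 508,032,000 bytes.
Track B: 16 minutes 49 seconds = 1,009 s; 384,000 × 1,009 × 3 × 2 = 2,324,736,000 bytes.
Track C: 16,000 × 460 × 3 × 2 = 44,160,000 bytes.
Total = 2,876,928,000 bytes = 2.88 GB.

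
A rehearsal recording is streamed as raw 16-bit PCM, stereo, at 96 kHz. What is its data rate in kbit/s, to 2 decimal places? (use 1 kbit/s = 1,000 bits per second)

Bit rate = 96,000 × 16 × 2 = 3,072,000 bits/s.
= 3072.00 kbit/s.

3072.00 kbit/s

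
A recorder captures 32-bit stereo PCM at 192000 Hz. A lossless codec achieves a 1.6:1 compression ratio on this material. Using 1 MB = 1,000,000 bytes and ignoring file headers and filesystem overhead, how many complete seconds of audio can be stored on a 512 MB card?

533 seconds

Uncompressed byte rate = 192,000 × 4 × 2 = 1,536,000 bytes/s.
After 1.6:1 compression, effective rate ≈ 960000 bytes/s.
Capacity = 512 × 1,000,000 = 512,000,000 bytes.
512,000,000 / effective rate ≈ 533.33 s → 533 seconds.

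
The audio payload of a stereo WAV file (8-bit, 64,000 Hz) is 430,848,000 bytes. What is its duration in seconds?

Byte rate = 64,000 × 1 × 2 = 128,000 bytes/s.
Duration = 430,848,000 / 128,000 = 3,366 s.

3,366 seconds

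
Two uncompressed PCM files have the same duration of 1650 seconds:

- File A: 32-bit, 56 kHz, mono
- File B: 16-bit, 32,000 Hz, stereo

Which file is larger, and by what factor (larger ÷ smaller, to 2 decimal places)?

File A: 56,000 × 4 × 1 = 224,000 bytes/s.
File B: 32,000 × 2 × 2 = 128,000 bytes/s.
File A is larger; ratio = 369,600,000 / 211,200,000 = 1.75.

File A, by a factor of 1.75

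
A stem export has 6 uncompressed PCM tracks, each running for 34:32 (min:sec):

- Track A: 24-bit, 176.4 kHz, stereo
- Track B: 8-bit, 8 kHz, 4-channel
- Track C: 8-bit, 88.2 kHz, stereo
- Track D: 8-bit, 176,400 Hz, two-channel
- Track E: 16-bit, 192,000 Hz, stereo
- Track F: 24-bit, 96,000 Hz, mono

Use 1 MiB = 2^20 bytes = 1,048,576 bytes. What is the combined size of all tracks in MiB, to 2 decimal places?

34:32 (min:sec) = 2,072 s.
Track A: 176,400 × 2,072 × 3 × 2 = 2,193,004,800 bytes.
Track B: 8,000 × 2,072 × 1 × 4 = 66,304,000 bytes.
Track C: 88,200 × 2,072 × 1 × 2 = 365,500,800 bytes.
Track D: 176,400 × 2,072 × 1 × 2 = 731,001,600 bytes.
Track E: 192,000 × 2,072 × 2 × 2 = 1,591,296,000 bytes.
Track F: 96,000 × 2,072 × 3 × 1 = 596,736,000 bytes.
Total = 5,543,843,200 bytes = 5287.02 MiB.

5287.02 MiB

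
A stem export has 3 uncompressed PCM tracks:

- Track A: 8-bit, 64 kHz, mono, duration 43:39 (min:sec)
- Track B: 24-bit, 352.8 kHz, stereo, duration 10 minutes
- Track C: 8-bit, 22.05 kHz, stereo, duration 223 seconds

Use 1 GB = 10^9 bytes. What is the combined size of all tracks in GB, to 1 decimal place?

1.4 GB

Track A: 43:39 (min:sec) = 2,619 s; 64,000 × 2,619 × 1 × 1 = 167,616,000 bytes.
Track B: 10 minutes = 600 s; 352,800 × 600 × 3 × 2 = 1,270,080,000 bytes.
Track C: 22,050 × 223 × 1 × 2 = 9,834,300 bytes.
Total = 1,447,530,300 bytes = 1.4 GB.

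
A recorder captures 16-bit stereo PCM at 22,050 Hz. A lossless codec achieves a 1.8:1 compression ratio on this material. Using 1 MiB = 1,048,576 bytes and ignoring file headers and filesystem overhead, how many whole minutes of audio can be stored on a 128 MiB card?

Uncompressed byte rate = 22,050 × 2 × 2 = 88,200 bytes/s.
After 1.8:1 compression, effective rate ≈ 49000 bytes/s.
Capacity = 128 × 1,048,576 = 134,217,728 bytes.
134,217,728 / effective rate ≈ 2739.14 s → 45 minutes.

45 minutes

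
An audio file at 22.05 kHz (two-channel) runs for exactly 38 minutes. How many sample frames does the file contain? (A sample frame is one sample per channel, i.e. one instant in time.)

50,274,000 sample frames

exactly 38 minutes = 2,280 s.
22,050 samples/s × 2,280 s = 50,274,000 frames.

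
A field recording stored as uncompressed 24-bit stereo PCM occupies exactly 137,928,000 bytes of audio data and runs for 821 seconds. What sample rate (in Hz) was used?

28,000 Hz

Bytes = sample_rate × seconds × bytes_per_sample × channels.
sample_rate = 137,928,000 / (821 × 3 × 2) = 137,928,000 / 4,926 = 28,000 Hz.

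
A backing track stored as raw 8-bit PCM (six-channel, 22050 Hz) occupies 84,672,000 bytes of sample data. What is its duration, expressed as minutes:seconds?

10:40

Byte rate = 22,050 × 1 × 6 = 132,300 bytes/s.
Duration = 84,672,000 / 132,300 = 640 s.
640 s = 10:40.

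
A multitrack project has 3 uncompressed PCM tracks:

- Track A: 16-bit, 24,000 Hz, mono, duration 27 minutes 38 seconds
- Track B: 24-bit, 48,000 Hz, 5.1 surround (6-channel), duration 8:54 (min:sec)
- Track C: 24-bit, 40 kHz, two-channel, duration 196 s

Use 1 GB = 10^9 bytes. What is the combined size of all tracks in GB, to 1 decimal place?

Track A: 27 minutes 38 seconds = 1,658 s; 24,000 × 1,658 × 2 × 1 = 79,584,000 bytes.
Track B: 8:54 (min:sec) = 534 s; 48,000 × 534 × 3 × 6 = 461,376,000 bytes.
Track C: 40,000 × 196 × 3 × 2 = 47,040,000 bytes.
Total = 588,000,000 bytes = 0.6 GB.

0.6 GB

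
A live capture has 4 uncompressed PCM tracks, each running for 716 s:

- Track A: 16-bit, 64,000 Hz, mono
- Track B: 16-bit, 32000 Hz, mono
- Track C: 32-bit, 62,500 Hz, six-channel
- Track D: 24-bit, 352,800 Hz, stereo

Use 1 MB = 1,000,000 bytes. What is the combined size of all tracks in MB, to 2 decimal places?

2727.10 MB

Track A: 64,000 × 716 × 2 × 1 = 91,648,000 bytes.
Track B: 32,000 × 716 × 2 × 1 = 45,824,000 bytes.
Track C: 62,500 × 716 × 4 × 6 = 1,074,000,000 bytes.
Track D: 352,800 × 716 × 3 × 2 = 1,515,628,800 bytes.
Total = 2,727,100,800 bytes = 2727.10 MB.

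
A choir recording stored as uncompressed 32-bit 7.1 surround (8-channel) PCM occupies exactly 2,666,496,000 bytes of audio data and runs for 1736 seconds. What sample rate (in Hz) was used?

Bytes = sample_rate × seconds × bytes_per_sample × channels.
sample_rate = 2,666,496,000 / (1,736 × 4 × 8) = 2,666,496,000 / 55,552 = 48,000 Hz.

48,000 Hz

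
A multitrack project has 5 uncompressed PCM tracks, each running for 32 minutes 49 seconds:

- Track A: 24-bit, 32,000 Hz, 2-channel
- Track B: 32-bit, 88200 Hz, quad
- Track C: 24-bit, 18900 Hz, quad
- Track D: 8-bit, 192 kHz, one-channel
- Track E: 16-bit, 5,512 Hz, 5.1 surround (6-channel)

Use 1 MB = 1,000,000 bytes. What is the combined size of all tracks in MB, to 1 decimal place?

4111.6 MB

32 minutes 49 seconds = 1,969 s.
Track A: 32,000 × 1,969 × 3 × 2 = 378,048,000 bytes.
Track B: 88,200 × 1,969 × 4 × 4 = 2,778,652,800 bytes.
Track C: 18,900 × 1,969 × 3 × 4 = 446,569,200 bytes.
Track D: 192,000 × 1,969 × 1 × 1 = 378,048,000 bytes.
Track E: 5,512 × 1,969 × 2 × 6 = 130,237,536 bytes.
Total = 4,111,555,536 bytes = 4111.6 MB.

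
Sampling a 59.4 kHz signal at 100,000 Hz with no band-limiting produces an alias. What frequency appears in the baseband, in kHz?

Nyquist = 100,000/2 = 50,000 Hz; 59,400 Hz exceeds it.
Alias = |59,400 − 1×100,000| = |59,400 − 100,000| = 40,600 Hz = 40.6 kHz.

40.6 kHz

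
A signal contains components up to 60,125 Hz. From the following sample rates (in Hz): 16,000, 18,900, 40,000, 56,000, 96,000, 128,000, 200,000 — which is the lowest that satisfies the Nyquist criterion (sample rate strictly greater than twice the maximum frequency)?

128,000 Hz

Need sample rate > 2 × 60,125 = 120,250 Hz.
Lowest listed rate above 120,250 Hz is 128,000 Hz.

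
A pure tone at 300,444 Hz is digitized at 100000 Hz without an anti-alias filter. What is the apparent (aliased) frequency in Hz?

Nyquist = 100,000/2 = 50,000 Hz; 300,444 Hz exceeds it.
Alias = |300,444 − 3×100,000| = |300,444 − 300,000| = 444 Hz.

444 Hz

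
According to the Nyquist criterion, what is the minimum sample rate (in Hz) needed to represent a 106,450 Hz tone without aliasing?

212,900 Hz

Minimum sample rate = 2 × 106,450 Hz = 212,900 Hz.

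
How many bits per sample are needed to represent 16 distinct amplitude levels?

log2(16) = 4.

4 bits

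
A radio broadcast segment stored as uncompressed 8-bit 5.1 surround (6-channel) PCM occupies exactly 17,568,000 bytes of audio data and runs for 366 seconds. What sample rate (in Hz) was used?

Bytes = sample_rate × seconds × bytes_per_sample × channels.
sample_rate = 17,568,000 / (366 × 1 × 6) = 17,568,000 / 2,196 = 8,000 Hz.

8,000 Hz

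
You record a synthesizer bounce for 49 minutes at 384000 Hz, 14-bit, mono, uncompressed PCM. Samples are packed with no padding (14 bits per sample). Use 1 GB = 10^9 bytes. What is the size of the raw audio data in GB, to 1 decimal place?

2.0 GB

Duration = 49 minutes = 2,940 s.
Bits = 384,000 × 2,940 × 14 × 1 = 15,805,440,000 bits = 1,975,680,000 bytes.
1,975,680,000 / 1,000,000,000 = 2.0 GB.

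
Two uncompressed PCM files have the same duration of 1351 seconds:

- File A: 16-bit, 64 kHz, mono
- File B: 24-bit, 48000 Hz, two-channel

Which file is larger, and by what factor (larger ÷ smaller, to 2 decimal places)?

File B, by a factor of 2.25

File A: 64,000 × 2 × 1 = 128,000 bytes/s.
File B: 48,000 × 3 × 2 = 288,000 bytes/s.
File B is larger; ratio = 389,088,000 / 172,928,000 = 2.25.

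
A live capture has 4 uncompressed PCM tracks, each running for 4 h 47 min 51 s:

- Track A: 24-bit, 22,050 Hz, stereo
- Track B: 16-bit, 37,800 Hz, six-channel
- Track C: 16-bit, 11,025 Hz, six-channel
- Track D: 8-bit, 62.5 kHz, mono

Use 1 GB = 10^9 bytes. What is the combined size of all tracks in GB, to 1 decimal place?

4 h 47 min 51 s = 17,271 s.
Track A: 22,050 × 17,271 × 3 × 2 = 2,284,953,300 bytes.
Track B: 37,800 × 17,271 × 2 × 6 = 7,834,125,600 bytes.
Track C: 11,025 × 17,271 × 2 × 6 = 2,284,953,300 bytes.
Track D: 62,500 × 17,271 × 1 × 1 = 1,079,437,500 bytes.
Total = 13,483,469,700 bytes = 13.5 GB.

13.5 GB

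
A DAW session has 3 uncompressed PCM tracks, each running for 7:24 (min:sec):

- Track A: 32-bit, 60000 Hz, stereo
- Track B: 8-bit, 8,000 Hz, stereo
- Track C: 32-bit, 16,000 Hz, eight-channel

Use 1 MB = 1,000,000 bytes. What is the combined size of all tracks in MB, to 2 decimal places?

447.55 MB

7:24 (min:sec) = 444 s.
Track A: 60,000 × 444 × 4 × 2 = 213,120,000 bytes.
Track B: 8,000 × 444 × 1 × 2 = 7,104,000 bytes.
Track C: 16,000 × 444 × 4 × 8 = 227,328,000 bytes.
Total = 447,552,000 bytes = 447.55 MB.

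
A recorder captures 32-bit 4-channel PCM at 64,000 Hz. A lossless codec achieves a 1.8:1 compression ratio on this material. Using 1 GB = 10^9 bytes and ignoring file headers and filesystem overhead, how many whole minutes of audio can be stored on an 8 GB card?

234 minutes

Uncompressed byte rate = 64,000 × 4 × 4 = 1,024,000 bytes/s.
After 1.8:1 compression, effective rate ≈ 568888.89 bytes/s.
Capacity = 8 × 1,000,000,000 = 8,000,000,000 bytes.
8,000,000,000 / effective rate ≈ 14062.5 s → 234 minutes.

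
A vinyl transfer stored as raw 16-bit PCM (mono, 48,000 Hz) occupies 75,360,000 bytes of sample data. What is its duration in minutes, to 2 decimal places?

13.08 minutes

Byte rate = 48,000 × 2 × 1 = 96,000 bytes/s.
Duration = 75,360,000 / 96,000 = 785 s.
785 s / 60 = 13.08 minutes.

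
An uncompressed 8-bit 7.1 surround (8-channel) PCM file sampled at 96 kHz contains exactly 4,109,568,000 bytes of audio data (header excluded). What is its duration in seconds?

5,351 seconds

Byte rate = 96,000 × 1 × 8 = 768,000 bytes/s.
Duration = 4,109,568,000 / 768,000 = 5,351 s.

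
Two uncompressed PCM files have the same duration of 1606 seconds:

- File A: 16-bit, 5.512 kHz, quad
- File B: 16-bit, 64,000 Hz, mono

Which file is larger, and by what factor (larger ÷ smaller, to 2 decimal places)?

File B, by a factor of 2.90

File A: 5,512 × 2 × 4 = 44,096 bytes/s.
File B: 64,000 × 2 × 1 = 128,000 bytes/s.
File B is larger; ratio = 205,568,000 / 70,818,176 = 2.90.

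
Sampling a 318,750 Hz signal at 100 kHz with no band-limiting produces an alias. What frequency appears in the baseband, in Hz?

Nyquist = 100,000/2 = 50,000 Hz; 318,750 Hz exceeds it.
Alias = |318,750 − 3×100,000| = |318,750 − 300,000| = 18,750 Hz.

18,750 Hz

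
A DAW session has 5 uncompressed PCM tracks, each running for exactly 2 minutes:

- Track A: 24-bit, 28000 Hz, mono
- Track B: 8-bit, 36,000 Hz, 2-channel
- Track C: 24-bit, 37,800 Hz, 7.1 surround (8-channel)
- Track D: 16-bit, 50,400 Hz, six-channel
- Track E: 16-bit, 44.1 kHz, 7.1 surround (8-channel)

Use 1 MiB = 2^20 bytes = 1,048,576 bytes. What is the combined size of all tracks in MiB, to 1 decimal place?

271.6 MiB

exactly 2 minutes = 120 s.
Track A: 28,000 × 120 × 3 × 1 = 10,080,000 bytes.
Track B: 36,000 × 120 × 1 × 2 = 8,640,000 bytes.
Track C: 37,800 × 120 × 3 × 8 = 108,864,000 bytes.
Track D: 50,400 × 120 × 2 × 6 = 72,576,000 bytes.
Track E: 44,100 × 120 × 2 × 8 = 84,672,000 bytes.
Total = 284,832,000 bytes = 271.6 MiB.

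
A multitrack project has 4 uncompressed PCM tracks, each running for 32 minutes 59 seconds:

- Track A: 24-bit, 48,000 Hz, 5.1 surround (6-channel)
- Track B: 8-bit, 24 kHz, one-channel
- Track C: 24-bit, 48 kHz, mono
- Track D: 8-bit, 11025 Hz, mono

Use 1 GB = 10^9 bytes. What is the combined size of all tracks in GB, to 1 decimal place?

2.1 GB

32 minutes 59 seconds = 1,979 s.
Track A: 48,000 × 1,979 × 3 × 6 = 1,709,856,000 bytes.
Track B: 24,000 × 1,979 × 1 × 1 = 47,496,000 bytes.
Track C: 48,000 × 1,979 × 3 × 1 = 284,976,000 bytes.
Track D: 11,025 × 1,979 × 1 × 1 = 21,818,475 bytes.
Total = 2,064,146,475 bytes = 2.1 GB.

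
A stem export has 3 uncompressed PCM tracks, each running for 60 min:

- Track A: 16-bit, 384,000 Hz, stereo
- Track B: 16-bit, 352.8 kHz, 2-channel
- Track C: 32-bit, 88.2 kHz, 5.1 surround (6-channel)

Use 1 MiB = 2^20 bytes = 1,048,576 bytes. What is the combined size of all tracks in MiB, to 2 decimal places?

60 min = 3,600 s.
Track A: 384,000 × 3,600 × 2 × 2 = 5,529,600,000 bytes.
Track B: 352,800 × 3,600 × 2 × 2 = 5,080,320,000 bytes.
Track C: 88,200 × 3,600 × 4 × 6 = 7,620,480,000 bytes.
Total = 18,230,400,000 bytes = 17385.86 MiB.

17385.86 MiB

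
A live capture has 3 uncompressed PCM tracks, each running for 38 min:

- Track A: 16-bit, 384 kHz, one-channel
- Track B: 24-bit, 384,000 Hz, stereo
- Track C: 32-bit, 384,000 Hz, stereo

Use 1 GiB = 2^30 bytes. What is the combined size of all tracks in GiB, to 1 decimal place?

38 min = 2,280 s.
Track A: 384,000 × 2,280 × 2 × 1 = 1,751,040,000 bytes.
Track B: 384,000 × 2,280 × 3 × 2 = 5,253,120,000 bytes.
Track C: 384,000 × 2,280 × 4 × 2 = 7,004,160,000 bytes.
Total = 14,008,320,000 bytes = 13.0 GiB.

13.0 GiB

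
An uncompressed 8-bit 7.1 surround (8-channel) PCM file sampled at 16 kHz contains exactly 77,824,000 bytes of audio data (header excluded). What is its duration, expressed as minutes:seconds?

Byte rate = 16,000 × 1 × 8 = 128,000 bytes/s.
Duration = 77,824,000 / 128,000 = 608 s.
608 s = 10:08.

10:08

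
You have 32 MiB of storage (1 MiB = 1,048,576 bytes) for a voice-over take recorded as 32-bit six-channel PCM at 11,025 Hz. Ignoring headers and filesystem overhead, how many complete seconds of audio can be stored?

Uncompressed byte rate = 11,025 × 4 × 6 = 264,600 bytes/s.
Capacity = 32 × 1,048,576 = 33,554,432 bytes.
33,554,432 / 264,600 ≈ 126.81 s → 126 seconds.

126 seconds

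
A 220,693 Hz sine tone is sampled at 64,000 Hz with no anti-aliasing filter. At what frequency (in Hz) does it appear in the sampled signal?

Nyquist = 64,000/2 = 32,000 Hz; 220,693 Hz exceeds it.
Alias = |220,693 − 3×64,000| = |220,693 − 192,000| = 28,693 Hz.

28,693 Hz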